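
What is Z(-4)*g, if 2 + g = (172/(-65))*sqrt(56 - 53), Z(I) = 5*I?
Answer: 40 + 688*sqrt(3)/13 ≈ 131.67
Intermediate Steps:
g = -2 - 172*sqrt(3)/65 (g = -2 + (172/(-65))*sqrt(56 - 53) = -2 + (172*(-1/65))*sqrt(3) = -2 - 172*sqrt(3)/65 ≈ -6.5833)
Z(-4)*g = (5*(-4))*(-2 - 172*sqrt(3)/65) = -20*(-2 - 172*sqrt(3)/65) = 40 + 688*sqrt(3)/13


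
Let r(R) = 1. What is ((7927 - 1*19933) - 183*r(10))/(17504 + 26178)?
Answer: -12189/43682 ≈ -0.27904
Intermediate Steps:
((7927 - 1*19933) - 183*r(10))/(17504 + 26178) = ((7927 - 1*19933) - 183*1)/(17504 + 26178) = ((7927 - 19933) - 183)/43682 = (-12006 - 183)*(1/43682) = -12189*1/43682 = -12189/43682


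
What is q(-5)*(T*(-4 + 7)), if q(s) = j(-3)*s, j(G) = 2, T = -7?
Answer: 210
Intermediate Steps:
q(s) = 2*s
q(-5)*(T*(-4 + 7)) = (2*(-5))*(-7*(-4 + 7)) = -(-70)*3 = -10*(-21) = 210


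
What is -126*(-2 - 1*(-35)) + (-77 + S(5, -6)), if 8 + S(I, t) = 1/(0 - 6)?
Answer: -25459/6 ≈ -4243.2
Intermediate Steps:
S(I, t) = -49/6 (S(I, t) = -8 + 1/(0 - 6) = -8 + 1/(-6) = -8 - ⅙ = -49/6)
-126*(-2 - 1*(-35)) + (-77 + S(5, -6)) = -126*(-2 - 1*(-35)) + (-77 - 49/6) = -126*(-2 + 35) - 511/6 = -126*33 - 511/6 = -4158 - 511/6 = -25459/6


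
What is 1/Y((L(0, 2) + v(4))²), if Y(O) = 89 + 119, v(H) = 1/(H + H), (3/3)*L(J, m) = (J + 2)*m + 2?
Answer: 1/208 ≈ 0.0048077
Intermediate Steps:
L(J, m) = 2 + m*(2 + J) (L(J, m) = (J + 2)*m + 2 = (2 + J)*m + 2 = m*(2 + J) + 2 = 2 + m*(2 + J))
v(H) = 1/(2*H)
Y(O) = 208
1/Y((L(0, 2) + v(4))²) = 1/208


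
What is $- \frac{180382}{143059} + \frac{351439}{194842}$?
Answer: $\frac{15130522257}{27873901678} \approx 0.54282$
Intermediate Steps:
$- \frac{180382}{143059} + \frac{351439}{194842} = \frac{15130522257}{27873901678}$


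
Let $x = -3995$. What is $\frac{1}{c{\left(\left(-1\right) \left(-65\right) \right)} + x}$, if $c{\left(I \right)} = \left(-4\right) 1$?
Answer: $- \frac{1}{3999} \approx -0.00025006$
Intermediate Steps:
$c{\left(I \right)} = -4$
$\frac{1}{c{\left(\left(-1\right) \left(-65\right) \right)} + x} = \frac{1}{-4 - 3995} = \frac{1}{-3999} = - \frac{1}{3999}$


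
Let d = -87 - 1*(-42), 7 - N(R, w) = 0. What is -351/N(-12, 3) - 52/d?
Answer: -15431/315 ≈ -48.987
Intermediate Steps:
N(R, w) = 7 (N(R, w) = 7 - 1*0 = 7 + 0 = 7)
d = -45 (d = -87 + 42 = -45)
-351/N(-12, 3) - 52/d = -351/7 - 52/(-45) = -351*⅐ - 52*(-1/45) = -351/7 + 52/45 = -15431/315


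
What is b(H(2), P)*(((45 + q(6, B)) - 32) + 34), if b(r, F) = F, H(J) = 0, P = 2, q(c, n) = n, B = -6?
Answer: 82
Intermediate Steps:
b(H(2), P)*(((45 + q(6, B)) - 32) + 34) = 2*(((45 - 6) - 32) + 34) = 2*((39 - 32) + 34) = 2*(7 + 34) = 2*41 = 82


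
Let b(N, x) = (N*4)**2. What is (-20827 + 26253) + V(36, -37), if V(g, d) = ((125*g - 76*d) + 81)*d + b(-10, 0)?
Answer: -266515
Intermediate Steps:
b(N, x) = 16*N**2 (b(N, x) = (4*N)**2 = 16*N**2)
V(g, d) = 1600 + d*(81 - 76*d + 125*g) (V(g, d) = ((125*g - 76*d) + 81)*d + 16*(-10)**2 = ((-76*d + 125*g) + 81)*d + 16*100 = (81 - 76*d + 125*g)*d + 1600 = d*(81 - 76*d + 125*g) + 1600 = 1600 + d*(81 - 76*d + 125*g))
(-20827 + 26253) + V(36, -37) = (-20827 + 26253) + (1600 - 76*(-37)**2 + 81*(-37) + 125*(-37)*36) = 5426 + (1600 - 76*1369 - 2997 - 166500) = 5426 + (1600 - 104044 - 2997 - 166500) = 5426 - 271941 = -266515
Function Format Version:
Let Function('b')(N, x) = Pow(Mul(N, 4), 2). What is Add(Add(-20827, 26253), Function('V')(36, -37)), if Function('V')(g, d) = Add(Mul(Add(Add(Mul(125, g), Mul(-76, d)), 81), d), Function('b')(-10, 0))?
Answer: -266515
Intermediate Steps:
Function('b')(N, x) = Mul(16, Pow(N, 2)) (Function('b')(N, x) = Pow(Mul(4, N), 2) = Mul(16, Pow(N, 2)))
Function('V')(g, d) = Add(1600, Mul(d, Add(81, Mul(-76, d), Mul(125, g)))) (Function('V')(g, d) = Add(Mul(Add(Add(Mul(125, g), Mul(-76, d)), 81), d), Mul(16, Pow(-10, 2))) = Add(Mul(Add(Add(Mul(-76, d), Mul(125, g)), 81), d), Mul(16, 100)) = Add(Mul(Add(81, Mul(-76, d), Mul(125, g)), d), 1600) = Add(Mul(d, Add(81, Mul(-76, d), Mul(125, g))), 1600) = Add(1600, Mul(d, Add(81, Mul(-76, d), Mul(125, g)))))
Add(Add(-20827, 26253), Function('V')(36, -37)) = Add(Add(-20827, 26253), Add(1600, Mul(-76, Pow(-37, 2)), Mul(81, -37), Mul(125, -37, 36))) = Add(5426, Add(1600, Mul(-76, 1369), -2997, -166500)) = Add(5426, Add(1600, -104044, -2997, -166500)) = Add(5426, -271941) = -266515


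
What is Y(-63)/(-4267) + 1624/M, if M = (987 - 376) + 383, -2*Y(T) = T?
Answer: 985471/605914 ≈ 1.6264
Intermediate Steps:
Y(T) = -T/2
M = 994 (M = 611 + 383 = 994)
Y(-63)/(-4267) + 1624/M = -½*(-63)/(-4267) + 1624/994 = (63/2)*(-1/4267) + 1624*(1/994) = -63/8534 + 116/71 = 985471/605914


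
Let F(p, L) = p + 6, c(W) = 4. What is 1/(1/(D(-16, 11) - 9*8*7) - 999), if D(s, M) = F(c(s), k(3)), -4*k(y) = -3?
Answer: -494/493507 ≈ -0.0010010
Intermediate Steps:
k(y) = ¾ (k(y) = -¼*(-3) = ¾)
F(p, L) = 6 + p
D(s, M) = 10 (D(s, M) = 6 + 4 = 10)
1/(1/(D(-16, 11) - 9*8*7) - 999) = 1/(1/(10 - 9*8*7) - 999) = 1/(1/(10 - 72*7) - 999) = 1/(1/(10 - 504) - 999) = 1/(1/(-494) - 999) = 1/(-1/494 - 999) = 1/(-493507/494) = -494/493507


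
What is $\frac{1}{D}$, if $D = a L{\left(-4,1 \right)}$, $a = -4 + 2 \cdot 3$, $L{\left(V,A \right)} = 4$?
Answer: $\frac{1}{8} \approx 0.125$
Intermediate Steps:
$a = 2$ ($a = -4 + 6 = 2$)
$D = 8$ ($D = 2 \cdot 4 = 8$)
$\frac{1}{D} = \frac{1}{8}$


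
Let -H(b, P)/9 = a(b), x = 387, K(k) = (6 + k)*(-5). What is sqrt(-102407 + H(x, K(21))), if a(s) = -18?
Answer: 143*I*sqrt(5) ≈ 319.76*I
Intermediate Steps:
K(k) = -30 - 5*k
H(b, P) = 162 (H(b, P) = -9*(-18) = 162)
sqrt(-102407 + H(x, K(21))) = sqrt(-102407 + 162) = sqrt(-102245) = 143*I*sqrt(5)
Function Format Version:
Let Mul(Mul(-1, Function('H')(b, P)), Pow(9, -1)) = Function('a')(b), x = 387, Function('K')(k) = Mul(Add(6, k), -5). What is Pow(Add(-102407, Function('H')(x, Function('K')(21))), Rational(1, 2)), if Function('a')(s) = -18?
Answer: Mul(143, I, Pow(5, Rational(1, 2))) ≈ Mul(319.76, I)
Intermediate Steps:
Function('K')(k) = Add(-30, Mul(-5, k))
Function('H')(b, P) = 162 (Function('H')(b, P) = Mul(-9, -18) = 162)
Pow(Add(-102407, Function('H')(x, Function('K')(21))), Rational(1, 2)) = Pow(Add(-102407, 162), Rational(1, 2)) = Pow(-102245, Rational(1, 2)) = Mul(143, I, Pow(5, Rational(1, 2)))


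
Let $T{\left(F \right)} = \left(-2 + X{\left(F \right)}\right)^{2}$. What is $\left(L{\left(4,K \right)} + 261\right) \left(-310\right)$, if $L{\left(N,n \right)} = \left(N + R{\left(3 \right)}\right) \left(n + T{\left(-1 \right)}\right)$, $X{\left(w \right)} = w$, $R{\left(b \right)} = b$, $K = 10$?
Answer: $-122140$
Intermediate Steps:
$T{\left(F \right)} = \left(-2 + F\right)^{2}$
$L{\left(N,n \right)} = \left(3 + N\right) \left(9 + n\right)$ ($L{\left(N,n \right)} = \left(N + 3\right) \left(n + \left(-2 - 1\right)^{2}\right) = \left(3 + N\right) \left(n + \left(-3\right)^{2}\right) = \left(3 + N\right) \left(n + 9\right) = \left(3 + N\right) \left(9 + n\right)$)
$\left(L{\left(4,K \right)} + 261\right) \left(-310\right) = \left(\left(27 + 3 \cdot 10 + 9 \cdot 4 + 4 \cdot 10\right) + 261\right) \left(-310\right) = \left(\left(27 + 30 + 36 + 40\right) + 261\right) \left(-310\right) = \left(133 + 261\right) \left(-310\right) = 394 \left(-310\right) = -122140$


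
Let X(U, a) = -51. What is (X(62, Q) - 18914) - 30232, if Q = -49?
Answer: -49197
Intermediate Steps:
(X(62, Q) - 18914) - 30232 = (-51 - 18914) - 30232 = -18965 - 30232 = -49197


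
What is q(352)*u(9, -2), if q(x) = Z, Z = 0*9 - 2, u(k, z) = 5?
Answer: -10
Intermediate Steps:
Z = -2 (Z = 0 - 2 = -2)
q(x) = -2
q(352)*u(9, -2) = -2*5 = -10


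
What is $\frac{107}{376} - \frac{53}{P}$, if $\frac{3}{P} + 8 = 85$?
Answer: $- \frac{1534135}{1128} \approx -1360.0$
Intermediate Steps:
$P = \frac{3}{77}$ ($P = \frac{3}{-8 + 85} = \frac{3}{77} \approx 0.038961$)
$\frac{107}{376} - \frac{53}{P} = \frac{107}{376} - \frac{53}{\frac{3}{77}} = 107 \cdot \frac{1}{376} - \frac{4081}{3} = \frac{107}{376} - \frac{4081}{3} = - \frac{1534135}{1128}$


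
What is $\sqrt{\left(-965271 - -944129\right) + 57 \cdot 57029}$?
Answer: $\sqrt{3229511} \approx 1797.1$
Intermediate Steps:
$\sqrt{\left(-965271 - -944129\right) + 57 \cdot 57029} = \sqrt{\left(-965271 + 944129\right) + 3250653} = \sqrt{-21142 + 3250653} = \sqrt{3229511}$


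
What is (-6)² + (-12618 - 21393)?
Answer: -33975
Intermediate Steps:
(-6)² + (-12618 - 21393) = 36 - 34011 = -33975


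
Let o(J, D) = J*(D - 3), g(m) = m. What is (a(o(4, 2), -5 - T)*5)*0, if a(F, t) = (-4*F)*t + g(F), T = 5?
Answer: 0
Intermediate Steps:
o(J, D) = J*(-3 + D)
a(F, t) = F - 4*F*t (a(F, t) = (-4*F)*t + F = -4*F*t + F = F - 4*F*t)
(a(o(4, 2), -5 - T)*5)*0 = (((4*(-3 + 2))*(1 - 4*(-5 - 1*5)))*5)*0 = (((4*(-1))*(1 - 4*(-5 - 5)))*5)*0 = (-4*(1 - 4*(-10))*5)*0 = (-4*(1 + 40)*5)*0 = (-4*41*5)*0 = -164*5*0 = -820*0 = 0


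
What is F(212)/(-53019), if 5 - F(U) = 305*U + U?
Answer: 64867/53019 ≈ 1.2235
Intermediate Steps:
F(U) = 5 - 306*U (F(U) = 5 - (305*U + U) = 5 - 306*U)
F(212)/(-53019) = (5 - 306*212)/(-53019) = (5 - 64872)*(-1/53019) = -64867*(-1/53019) = 64867/53019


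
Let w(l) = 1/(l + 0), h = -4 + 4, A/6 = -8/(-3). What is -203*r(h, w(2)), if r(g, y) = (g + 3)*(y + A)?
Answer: -20097/2 ≈ -10049.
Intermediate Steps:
A = 16 (A = 6*(-8/(-3)) = 6*(-8*(-1/3)) = 6*(8/3) = 16)
h = 0
w(l) = 1/l
r(g, y) = (3 + g)*(16 + y) (r(g, y) = (g + 3)*(y + 16) = (3 + g)*(16 + y))
-203*r(h, w(2)) = -203*(48 + 3/2 + 16*0 + 0/2) = -203*(48 + 3*(1/2) + 0 + 0*(1/2)) = -203*(48 + 3/2 + 0 + 0) = -203*99/2 = -20097/2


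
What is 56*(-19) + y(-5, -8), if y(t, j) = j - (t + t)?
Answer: -1062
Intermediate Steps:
y(t, j) = j - 2*t
56*(-19) + y(-5, -8) = 56*(-19) + (-8 - 2*(-5)) = -1064 + (-8 + 10) = -1064 + 2 = -1062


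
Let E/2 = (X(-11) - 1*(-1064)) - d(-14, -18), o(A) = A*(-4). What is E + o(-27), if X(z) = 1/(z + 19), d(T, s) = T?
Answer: 9057/4 ≈ 2264.3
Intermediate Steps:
o(A) = -4*A
X(z) = 1/(19 + z)
E = 8625/4 (E = 2*((1/(19 - 11) - 1*(-1064)) - 1*(-14)) = 2*((1/8 + 1064) + 14) = 2*((⅛ + 1064) + 14) = 2*(8513/8 + 14) = 2*(8625/8) = 8625/4 ≈ 2156.3)
E + o(-27) = 8625/4 - 4*(-27) = 8625/4 + 108 = 9057/4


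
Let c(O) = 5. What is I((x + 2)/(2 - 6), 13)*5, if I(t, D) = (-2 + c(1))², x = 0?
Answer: 45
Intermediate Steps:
I(t, D) = 9 (I(t, D) = (-2 + 5)² = 3² = 9)
I((x + 2)/(2 - 6), 13)*5 = 9*5 = 45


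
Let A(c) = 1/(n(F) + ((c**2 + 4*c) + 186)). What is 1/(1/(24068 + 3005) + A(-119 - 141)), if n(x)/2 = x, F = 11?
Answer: 1807610064/93841 ≈ 19262.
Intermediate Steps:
n(x) = 2*x
A(c) = 1/(208 + c**2 + 4*c) (A(c) = 1/(2*11 + ((c**2 + 4*c) + 186)) = 1/(22 + (186 + c**2 + 4*c)) = 1/(208 + c**2 + 4*c))
1/(1/(24068 + 3005) + A(-119 - 141)) = 1/(1/(24068 + 3005) + 1/(208 + (-119 - 141)**2 + 4*(-119 - 141))) = 1/(1/27073 + 1/(208 + (-260)**2 + 4*(-260))) = 1/(1/27073 + 1/(208 + 67600 - 1040)) = 1/(1/27073 + 1/66768) = 1/(93841/1807610064) = 1807610064/93841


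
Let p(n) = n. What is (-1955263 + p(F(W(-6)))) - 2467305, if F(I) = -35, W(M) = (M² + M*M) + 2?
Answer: -4422603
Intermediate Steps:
W(M) = 2 + 2*M² (W(M) = (M² + M²) + 2 = 2*M² + 2 = 2 + 2*M²)
(-1955263 + p(F(W(-6)))) - 2467305 = (-1955263 - 35) - 2467305 = -1955298 - 2467305 = -4422603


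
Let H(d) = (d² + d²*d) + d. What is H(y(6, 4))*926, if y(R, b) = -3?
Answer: -19446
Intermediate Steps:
H(d) = d + d² + d³ (H(d) = (d² + d³) + d = d + d² + d³)
H(y(6, 4))*926 = -3*(1 - 3 + (-3)²)*926 = -3*(1 - 3 + 9)*926 = -3*7*926 = -21*926 = -19446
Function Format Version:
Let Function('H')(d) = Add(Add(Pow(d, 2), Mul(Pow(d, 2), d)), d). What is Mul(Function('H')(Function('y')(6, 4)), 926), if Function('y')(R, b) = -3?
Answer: -19446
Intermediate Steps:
Function('H')(d) = Add(d, Pow(d, 2), Pow(d, 3)) (Function('H')(d) = Add(Add(Pow(d, 2), Pow(d, 3)), d) = Add(d, Pow(d, 2), Pow(d, 3)))
Mul(Function('H')(Function('y')(6, 4)), 926) = Mul(Mul(-3, Add(1, -3, Pow(-3, 2))), 926) = Mul(Mul(-3, Add(1, -3, 9)), 926) = Mul(Mul(-3, 7), 926) = Mul(-21, 926) = -19446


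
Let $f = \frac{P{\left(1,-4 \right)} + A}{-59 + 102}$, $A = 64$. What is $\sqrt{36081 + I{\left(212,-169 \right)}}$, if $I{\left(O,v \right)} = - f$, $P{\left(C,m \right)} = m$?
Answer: $\frac{\sqrt{66711189}}{43} \approx 189.95$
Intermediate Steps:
$f = \frac{60}{43}$ ($f = \frac{-4 + 64}{-59 + 102} = \frac{60}{43} \approx 1.3953$)
$I{\left(O,v \right)} = - \frac{60}{43}$ ($I{\left(O,v \right)} = \left(-1\right) \frac{60}{43} = - \frac{60}{43}$)
$\sqrt{36081 + I{\left(212,-169 \right)}} = \sqrt{36081 - \frac{60}{43}} = \sqrt{\frac{1551423}{43}} = \frac{\sqrt{66711189}}{43}$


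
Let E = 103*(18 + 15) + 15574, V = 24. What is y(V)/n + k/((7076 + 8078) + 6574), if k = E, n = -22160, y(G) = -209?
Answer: 26561427/30093280 ≈ 0.88264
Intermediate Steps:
E = 18973 (E = 103*33 + 15574 = 3399 + 15574 = 18973)
k = 18973
y(V)/n + k/((7076 + 8078) + 6574) = -209/(-22160) + 18973/((7076 + 8078) + 6574) = -209*(-1/22160) + 18973/(15154 + 6574) = 209/22160 + 18973/21728 = 26561427/30093280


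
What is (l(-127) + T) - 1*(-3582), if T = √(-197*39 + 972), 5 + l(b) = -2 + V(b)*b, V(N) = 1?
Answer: 3448 + I*√6711 ≈ 3448.0 + 81.921*I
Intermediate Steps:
l(b) = -7 + b (l(b) = -5 + (-2 + 1*b) = -5 + (-2 + b) = -7 + b)
T = I*√6711 (T = √(-7683 + 972) = √(-6711) = I*√6711 ≈ 81.921*I)
(l(-127) + T) - 1*(-3582) = ((-7 - 127) + I*√6711) - 1*(-3582) = (-134 + I*√6711) + 3582 = 3448 + I*√6711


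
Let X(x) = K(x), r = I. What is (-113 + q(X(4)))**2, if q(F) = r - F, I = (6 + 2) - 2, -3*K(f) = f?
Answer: 100489/9 ≈ 11165.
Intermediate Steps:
K(f) = -f/3
I = 6 (I = 8 - 2 = 6)
r = 6
X(x) = -x/3
q(F) = 6 - F
(-113 + q(X(4)))**2 = (-113 + (6 - (-1)*4/3))**2 = (-113 + (6 - 1*(-4/3)))**2 = (-113 + (6 + 4/3))**2 = (-113 + 22/3)**2 = (-317/3)**2 = 100489/9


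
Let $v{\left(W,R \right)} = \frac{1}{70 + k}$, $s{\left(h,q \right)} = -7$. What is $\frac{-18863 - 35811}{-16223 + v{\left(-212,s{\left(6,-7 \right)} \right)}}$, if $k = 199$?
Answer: $\frac{7353653}{2181993} \approx 3.3702$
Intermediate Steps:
$v{\left(W,R \right)} = \frac{1}{269}$ ($v{\left(W,R \right)} = \frac{1}{70 + 199} = \frac{1}{269}$)
$\frac{-18863 - 35811}{-16223 + v{\left(-212,s{\left(6,-7 \right)} \right)}} = \frac{-18863 - 35811}{-16223 + \frac{1}{269}} = - \frac{54674}{- \frac{4363986}{269}} = \left(-54674\right) \left(- \frac{269}{4363986}\right) = \frac{7353653}{2181993}$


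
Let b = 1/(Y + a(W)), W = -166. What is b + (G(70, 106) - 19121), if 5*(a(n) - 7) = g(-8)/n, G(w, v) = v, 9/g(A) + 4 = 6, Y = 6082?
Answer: -192198503305/10107731 ≈ -19015.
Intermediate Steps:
g(A) = 9/2 (g(A) = 9/(-4 + 6) = 9/2)
a(n) = 7 + 9/(10*n) (a(n) = 7 + (9/(2*n))/5 = 7 + 9/(10*n))
b = 1660/10107731 (b = 1/(6082 + (7 + (9/10)/(-166))) = 1/(6082 + (7 + (9/10)*(-1/166))) = 1/(6082 + (7 - 9/1660)) = 1/(6082 + 11611/1660) = 1/(10107731/1660) = 1660/10107731 ≈ 0.00016423)
b + (G(70, 106) - 19121) = 1660/10107731 + (106 - 19121) = 1660/10107731 - 19015 = -192198503305/10107731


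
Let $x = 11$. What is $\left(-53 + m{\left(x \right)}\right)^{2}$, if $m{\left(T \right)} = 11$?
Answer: $1764$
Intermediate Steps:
$\left(-53 + m{\left(x \right)}\right)^{2} = \left(-53 + 11\right)^{2} = \left(-42\right)^{2} = 1764$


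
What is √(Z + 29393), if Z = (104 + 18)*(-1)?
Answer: √29271 ≈ 171.09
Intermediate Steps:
Z = -122 (Z = 122*(-1) = -122)
√(Z + 29393) = √(-122 + 29393) = √29271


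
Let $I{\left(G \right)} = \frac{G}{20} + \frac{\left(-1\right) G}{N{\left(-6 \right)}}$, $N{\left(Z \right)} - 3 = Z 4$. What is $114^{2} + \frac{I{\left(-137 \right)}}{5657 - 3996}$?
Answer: $\frac{9066263903}{697620} \approx 12996.0$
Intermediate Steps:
$N{\left(Z \right)} = 3 + 4 Z$ ($N{\left(Z \right)} = 3 + Z 4 = 3 + 4 Z$)
$I{\left(G \right)} = \frac{41 G}{420}$ ($I{\left(G \right)} = \frac{G}{20} + \frac{\left(-1\right) G}{3 + 4 \left(-6\right)} = G \frac{1}{20} + \frac{\left(-1\right) G}{3 - 24} = \frac{G}{20} + \frac{\left(-1\right) G}{-21} = \frac{G}{20} + - G \left(- \frac{1}{21}\right) = \frac{G}{20} + \frac{G}{21} = \frac{41 G}{420}$)
$114^{2} + \frac{I{\left(-137 \right)}}{5657 - 3996} = 114^{2} + \frac{\frac{41}{420} \left(-137\right)}{5657 - 3996} = 12996 - \frac{5617}{420 \cdot 1661} = 12996 - \frac{5617}{697620} = \frac{9066263903}{697620}$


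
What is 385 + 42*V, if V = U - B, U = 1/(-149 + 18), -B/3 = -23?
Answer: -329245/131 ≈ -2513.3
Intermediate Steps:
B = 69 (B = -3*(-23) = 69)
U = -1/131 (U = 1/(-131) = -1/131 ≈ -0.0076336)
V = -9040/131 (V = -1/131 - 1*69 = -1/131 - 69 = -9040/131 ≈ -69.008)
385 + 42*V = 385 + 42*(-9040/131) = 385 - 379680/131 = -329245/131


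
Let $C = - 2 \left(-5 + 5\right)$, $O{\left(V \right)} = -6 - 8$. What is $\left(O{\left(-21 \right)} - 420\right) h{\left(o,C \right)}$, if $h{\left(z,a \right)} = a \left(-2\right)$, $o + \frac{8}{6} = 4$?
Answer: $0$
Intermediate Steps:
$O{\left(V \right)} = -14$ ($O{\left(V \right)} = -6 - 8 = -14$)
$o = \frac{8}{3}$ ($o = - \frac{4}{3} + 4 = \frac{8}{3} \approx 2.6667$)
$C = 0$ ($C = \left(-2\right) 0 = 0$)
$h{\left(z,a \right)} = - 2 a$
$\left(O{\left(-21 \right)} - 420\right) h{\left(o,C \right)} = \left(-14 - 420\right) \left(\left(-2\right) 0\right) = \left(-434\right) 0 = 0$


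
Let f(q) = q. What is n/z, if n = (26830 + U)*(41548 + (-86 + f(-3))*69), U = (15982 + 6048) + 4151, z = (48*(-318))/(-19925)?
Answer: 37398437504225/15264 ≈ 2.4501e+9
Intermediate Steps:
z = 15264/19925 (z = -15264*(-1/19925) = 15264/19925 ≈ 0.76607)
U = 26181 (U = 22030 + 4151 = 26181)
n = 1876960477 (n = (26830 + 26181)*(41548 + (-86 - 3)*69) = 53011*(41548 - 89*69) = 53011*(41548 - 6141) = 53011*35407 = 1876960477)
n/z = 1876960477/(15264/19925) = 1876960477*(19925/15264) = 37398437504225/15264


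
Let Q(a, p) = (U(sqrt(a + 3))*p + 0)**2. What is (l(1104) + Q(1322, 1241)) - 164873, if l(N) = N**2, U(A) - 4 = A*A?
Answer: 2720155259464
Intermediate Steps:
U(A) = 4 + A**2 (U(A) = 4 + A*A = 4 + A**2)
Q(a, p) = p**2*(7 + a)**2 (Q(a, p) = ((4 + (sqrt(a + 3))**2)*p + 0)**2 = ((4 + (sqrt(3 + a))**2)*p + 0)**2 = ((4 + (3 + a))*p + 0)**2 = ((7 + a)*p + 0)**2 = (p*(7 + a) + 0)**2 = (p*(7 + a))**2 = p**2*(7 + a)**2)
(l(1104) + Q(1322, 1241)) - 164873 = (1104**2 + 1241**2*(7 + 1322)**2) - 164873 = (1218816 + 1540081*1329**2) - 164873 = (1218816 + 1540081*1766241) - 164873 = (1218816 + 2720154205521) - 164873 = 2720155424337 - 164873 = 2720155259464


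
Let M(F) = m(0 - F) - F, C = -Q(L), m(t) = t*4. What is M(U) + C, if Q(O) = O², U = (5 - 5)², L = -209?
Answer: -43681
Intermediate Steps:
m(t) = 4*t
U = 0 (U = 0² = 0)
C = -43681 (C = -1*(-209)² = -1*43681 = -43681)
M(F) = -5*F (M(F) = 4*(0 - F) - F = 4*(-F) - F = -4*F - F = -5*F)
M(U) + C = -5*0 - 43681 = 0 - 43681 = -43681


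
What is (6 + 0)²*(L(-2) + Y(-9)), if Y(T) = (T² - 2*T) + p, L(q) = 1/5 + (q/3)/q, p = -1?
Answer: 17736/5 ≈ 3547.2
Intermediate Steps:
L(q) = 8/15 (L(q) = 1*(⅕) + (q*(⅓))/q = ⅕ + (q/3)/q = ⅕ + ⅓ = 8/15)
Y(T) = -1 + T² - 2*T (Y(T) = (T² - 2*T) - 1 = -1 + T² - 2*T)
(6 + 0)²*(L(-2) + Y(-9)) = (6 + 0)²*(8/15 + (-1 + (-9)² - 2*(-9))) = 6²*(8/15 + (-1 + 81 + 18)) = 36*(8/15 + 98) = 36*(1478/15) = 17736/5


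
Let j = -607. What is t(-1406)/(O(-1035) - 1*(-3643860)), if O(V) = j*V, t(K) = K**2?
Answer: 1976836/4272105 ≈ 0.46273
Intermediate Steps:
O(V) = -607*V
t(-1406)/(O(-1035) - 1*(-3643860)) = (-1406)**2/(-607*(-1035) - 1*(-3643860)) = 1976836/(628245 + 3643860) = 1976836/4272105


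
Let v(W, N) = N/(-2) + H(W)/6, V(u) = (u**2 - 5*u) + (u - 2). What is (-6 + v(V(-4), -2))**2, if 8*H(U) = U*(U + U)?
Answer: 4225/4 ≈ 1056.3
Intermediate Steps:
V(u) = -2 + u**2 - 4*u (V(u) = (u**2 - 5*u) + (-2 + u) = -2 + u**2 - 4*u)
H(U) = U**2/4 (H(U) = (U*(U + U))/8 = (U*(2*U))/8 = (2*U**2)/8 = U**2/4)
v(W, N) = -N/2 + W**2/24 (v(W, N) = N/(-2) + (W**2/4)/6 = N*(-1/2) + (W**2/4)*(1/6) = -N/2 + W**2/24)
(-6 + v(V(-4), -2))**2 = (-6 + (-1/2*(-2) + (-2 + (-4)**2 - 4*(-4))**2/24))**2 = (-6 + (1 + (-2 + 16 + 16)**2/24))**2 = (-6 + (1 + (1/24)*30**2))**2 = (-6 + (1 + (1/24)*900))**2 = (-6 + (1 + 75/2))**2 = (-6 + 77/2)**2 = (65/2)**2 = 4225/4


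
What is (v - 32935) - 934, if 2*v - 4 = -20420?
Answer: -44077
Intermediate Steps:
v = -10208 (v = 2 + (½)*(-20420) = 2 - 10210 = -10208)
(v - 32935) - 934 = (-10208 - 32935) - 934 = -43143 - 934 = -44077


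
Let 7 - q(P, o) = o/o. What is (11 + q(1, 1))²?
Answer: 289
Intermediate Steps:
q(P, o) = 6 (q(P, o) = 7 - o/o = 7 - 1*1 = 7 - 1 = 6)
(11 + q(1, 1))² = (11 + 6)² = 17² = 289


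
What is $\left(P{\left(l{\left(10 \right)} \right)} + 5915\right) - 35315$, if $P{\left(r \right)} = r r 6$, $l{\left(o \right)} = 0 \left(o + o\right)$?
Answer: $-29400$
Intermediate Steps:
$l{\left(o \right)} = 0$ ($l{\left(o \right)} = 0 \cdot 2 o = 0$)
$P{\left(r \right)} = 6 r^{2}$ ($P{\left(r \right)} = r^{2} \cdot 6 = 6 r^{2}$)
$\left(P{\left(l{\left(10 \right)} \right)} + 5915\right) - 35315 = \left(6 \cdot 0^{2} + 5915\right) - 35315 = \left(6 \cdot 0 + 5915\right) - 35315 = \left(0 + 5915\right) - 35315 = 5915 - 35315 = -29400$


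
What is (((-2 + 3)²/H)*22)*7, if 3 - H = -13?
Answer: 77/8 ≈ 9.6250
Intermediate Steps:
H = 16 (H = 3 - 1*(-13) = 3 + 13 = 16)
(((-2 + 3)²/H)*22)*7 = (((-2 + 3)²/16)*22)*7 = ((1²*(1/16))*22)*7 = ((1*(1/16))*22)*7 = ((1/16)*22)*7 = (11/8)*7 = 77/8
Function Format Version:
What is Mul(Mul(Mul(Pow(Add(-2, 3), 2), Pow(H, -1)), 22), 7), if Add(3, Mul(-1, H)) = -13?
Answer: Rational(77, 8) ≈ 9.6250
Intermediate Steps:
H = 16 (H = Add(3, Mul(-1, -13)) = Add(3, 13) = 16)
Mul(Mul(Mul(Pow(Add(-2, 3), 2), Pow(H, -1)), 22), 7) = Mul(Mul(Mul(Pow(Add(-2, 3), 2), Pow(16, -1)), 22), 7) = Mul(Mul(Mul(Pow(1, 2), Rational(1, 16)), 22), 7) = Mul(Mul(Mul(1, Rational(1, 16)), 22), 7) = Mul(Mul(Rational(1, 16), 22), 7) = Mul(Rational(11, 8), 7) = Rational(77, 8)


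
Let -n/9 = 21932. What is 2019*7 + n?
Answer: -183255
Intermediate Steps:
n = -197388 (n = -9*21932 = -197388)
2019*7 + n = 2019*7 - 197388 = 14133 - 197388 = -183255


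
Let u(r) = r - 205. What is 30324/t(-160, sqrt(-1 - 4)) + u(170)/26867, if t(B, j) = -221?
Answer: -814722643/5937607 ≈ -137.21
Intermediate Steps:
u(r) = -205 + r
30324/t(-160, sqrt(-1 - 4)) + u(170)/26867 = 30324/(-221) + (-205 + 170)/26867 = 30324*(-1/221) - 35*1/26867 = -30324/221 - 35/26867 = -814722643/5937607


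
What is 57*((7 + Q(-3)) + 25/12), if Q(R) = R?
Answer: 1387/4 ≈ 346.75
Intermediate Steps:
57*((7 + Q(-3)) + 25/12) = 57*((7 - 3) + 25/12) = 57*(4 + 25*(1/12)) = 57*(4 + 25/12) = 57*(73/12) = 1387/4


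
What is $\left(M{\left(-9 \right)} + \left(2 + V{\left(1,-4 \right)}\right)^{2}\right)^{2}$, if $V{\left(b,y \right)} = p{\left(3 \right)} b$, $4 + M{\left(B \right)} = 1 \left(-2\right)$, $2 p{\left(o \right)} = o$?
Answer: $\frac{625}{16} \approx 39.063$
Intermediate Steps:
$p{\left(o \right)} = \frac{o}{2}$
$M{\left(B \right)} = -6$ ($M{\left(B \right)} = -4 + 1 \left(-2\right) = -4 - 2 = -6$)
$V{\left(b,y \right)} = \frac{3 b}{2}$ ($V{\left(b,y \right)} = \frac{1}{2} \cdot 3 b = \frac{3 b}{2}$)
$\left(M{\left(-9 \right)} + \left(2 + V{\left(1,-4 \right)}\right)^{2}\right)^{2} = \left(-6 + \left(2 + \frac{3}{2} \cdot 1\right)^{2}\right)^{2} = \left(-6 + \left(2 + \frac{3}{2}\right)^{2}\right)^{2} = \left(-6 + \left(\frac{7}{2}\right)^{2}\right)^{2} = \left(-6 + \frac{49}{4}\right)^{2} = \left(\frac{25}{4}\right)^{2} = \frac{625}{16}$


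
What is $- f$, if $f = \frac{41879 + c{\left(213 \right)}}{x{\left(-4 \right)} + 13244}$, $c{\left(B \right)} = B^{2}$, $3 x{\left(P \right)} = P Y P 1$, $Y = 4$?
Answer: $- \frac{65436}{9949} \approx -6.5771$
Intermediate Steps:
$x{\left(P \right)} = \frac{4 P^{2}}{3}$ ($x{\left(P \right)} = \frac{P 4 P 1}{3} = \frac{4 P P 1}{3} = \frac{4 P^{2} \cdot 1}{3} = \frac{4 P^{2}}{3}$)
$f = \frac{65436}{9949}$ ($f = \frac{41879 + 213^{2}}{\frac{4 \left(-4\right)^{2}}{3} + 13244} = \frac{41879 + 45369}{\frac{4}{3} \cdot 16 + 13244} = \frac{87248}{\frac{64}{3} + 13244} = \frac{87248}{\frac{39796}{3}} = 87248 \cdot \frac{3}{39796} = \frac{65436}{9949} \approx 6.5771$)
$- f = \left(-1\right) \frac{65436}{9949} = - \frac{65436}{9949}$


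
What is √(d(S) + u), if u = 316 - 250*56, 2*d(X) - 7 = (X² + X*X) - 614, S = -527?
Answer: √1054966/2 ≈ 513.56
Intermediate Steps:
d(X) = -607/2 + X² (d(X) = 7/2 + ((X² + X*X) - 614)/2 = 7/2 + ((X² + X²) - 614)/2 = 7/2 + (2*X² - 614)/2 = 7/2 + (-614 + 2*X²)/2 = 7/2 + (-307 + X²) = -607/2 + X²)
u = -13684 (u = 316 - 14000 = -13684)
√(d(S) + u) = √((-607/2 + (-527)²) - 13684) = √((-607/2 + 277729) - 13684) = √(554851/2 - 13684) = √(527483/2) = √1054966/2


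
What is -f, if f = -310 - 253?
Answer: 563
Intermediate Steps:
f = -563
-f = -1*(-563) = 563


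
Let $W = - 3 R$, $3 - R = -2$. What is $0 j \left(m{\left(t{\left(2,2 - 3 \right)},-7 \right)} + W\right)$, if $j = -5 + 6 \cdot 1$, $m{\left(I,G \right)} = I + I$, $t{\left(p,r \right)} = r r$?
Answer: $0$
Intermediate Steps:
$t{\left(p,r \right)} = r^{2}$
$R = 5$ ($R = 3 - -2 = 3 + 2 = 5$)
$m{\left(I,G \right)} = 2 I$
$W = -15$ ($W = \left(-3\right) 5 = -15$)
$j = 1$ ($j = -5 + 6 = 1$)
$0 j \left(m{\left(t{\left(2,2 - 3 \right)},-7 \right)} + W\right) = 0 \cdot 1 \left(2 \left(2 - 3\right)^{2} - 15\right) = 0 \left(2 \left(-1\right)^{2} - 15\right) = 0 \left(2 \cdot 1 - 15\right) = 0 \left(2 - 15\right) = 0 \left(-13\right) = 0$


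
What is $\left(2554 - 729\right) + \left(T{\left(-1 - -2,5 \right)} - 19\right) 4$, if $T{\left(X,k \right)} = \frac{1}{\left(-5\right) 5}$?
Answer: $\frac{43721}{25} \approx 1748.8$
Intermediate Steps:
$T{\left(X,k \right)} = - \frac{1}{25}$ ($T{\left(X,k \right)} = \frac{1}{-25} = - \frac{1}{25}$)
$\left(2554 - 729\right) + \left(T{\left(-1 - -2,5 \right)} - 19\right) 4 = \left(2554 - 729\right) + \left(- \frac{1}{25} - 19\right) 4 = 1825 - \frac{1904}{25} = \frac{43721}{25}$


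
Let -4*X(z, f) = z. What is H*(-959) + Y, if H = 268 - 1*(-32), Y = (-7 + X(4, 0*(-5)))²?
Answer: -287636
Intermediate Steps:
X(z, f) = -z/4
Y = 64 (Y = (-7 - ¼*4)² = (-7 - 1)² = (-8)² = 64)
H = 300 (H = 268 + 32 = 300)
H*(-959) + Y = 300*(-959) + 64 = -287700 + 64 = -287636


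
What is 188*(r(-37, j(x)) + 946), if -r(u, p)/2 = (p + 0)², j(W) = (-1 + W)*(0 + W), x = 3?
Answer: 164312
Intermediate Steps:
j(W) = W*(-1 + W) (j(W) = (-1 + W)*W = W*(-1 + W))
r(u, p) = -2*p² (r(u, p) = -2*(p + 0)² = -2*p²)
188*(r(-37, j(x)) + 946) = 188*(-2*9*(-1 + 3)² + 946) = 188*(-2*(3*2)² + 946) = 188*(-2*6² + 946) = 188*(-2*36 + 946) = 188*(-72 + 946) = 188*874 = 164312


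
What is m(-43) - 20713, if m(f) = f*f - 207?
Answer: -19071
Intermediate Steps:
m(f) = -207 + f² (m(f) = f² - 207 = -207 + f²)
m(-43) - 20713 = (-207 + (-43)²) - 20713 = (-207 + 1849) - 20713 = 1642 - 20713 = -19071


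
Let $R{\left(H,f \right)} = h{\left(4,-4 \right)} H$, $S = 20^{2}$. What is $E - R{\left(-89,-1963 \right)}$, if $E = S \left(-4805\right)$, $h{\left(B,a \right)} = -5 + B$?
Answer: $-1922089$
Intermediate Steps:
$S = 400$
$R{\left(H,f \right)} = - H$ ($R{\left(H,f \right)} = \left(-5 + 4\right) H = - H$)
$E = -1922000$ ($E = 400 \left(-4805\right) = -1922000$)
$E - R{\left(-89,-1963 \right)} = -1922000 - \left(-1\right) \left(-89\right) = -1922000 - 89 = -1922089$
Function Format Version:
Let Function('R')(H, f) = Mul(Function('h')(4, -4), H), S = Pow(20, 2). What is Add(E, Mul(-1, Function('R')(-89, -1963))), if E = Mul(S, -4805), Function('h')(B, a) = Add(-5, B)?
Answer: -1922089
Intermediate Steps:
S = 400
Function('R')(H, f) = Mul(-1, H) (Function('R')(H, f) = Mul(Add(-5, 4), H) = Mul(-1, H))
E = -1922000 (E = Mul(400, -4805) = -1922000)
Add(E, Mul(-1, Function('R')(-89, -1963))) = Add(-1922000, Mul(-1, Mul(-1, -89))) = Add(-1922000, Mul(-1, 89)) = Add(-1922000, -89) = -1922089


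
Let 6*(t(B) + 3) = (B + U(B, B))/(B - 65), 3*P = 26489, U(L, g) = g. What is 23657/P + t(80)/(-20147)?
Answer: 12868966012/4803064947 ≈ 2.6793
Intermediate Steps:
P = 26489/3 (P = (⅓)*26489 = 26489/3 ≈ 8829.7)
t(B) = -3 + B/(3*(-65 + B)) (t(B) = -3 + ((B + B)/(B - 65))/6 = -3 + ((2*B)/(-65 + B))/6 = -3 + (2*B/(-65 + B))/6 = -3 + B/(3*(-65 + B)))
23657/P + t(80)/(-20147) = 23657/(26489/3) + ((585 - 8*80)/(3*(-65 + 80)))/(-20147) = 23657*(3/26489) + ((⅓)*(585 - 640)/15)*(-1/20147) = 70971/26489 + ((⅓)*(1/15)*(-55))*(-1/20147) = 70971/26489 - 11/9*(-1/20147) = 70971/26489 + 11/181323 = 12868966012/4803064947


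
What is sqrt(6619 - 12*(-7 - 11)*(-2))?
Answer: sqrt(6187) ≈ 78.657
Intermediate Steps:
sqrt(6619 - 12*(-7 - 11)*(-2)) = sqrt(6619 - 12*(-18)*(-2)) = sqrt(6619 + 216*(-2)) = sqrt(6619 - 432) = sqrt(6187)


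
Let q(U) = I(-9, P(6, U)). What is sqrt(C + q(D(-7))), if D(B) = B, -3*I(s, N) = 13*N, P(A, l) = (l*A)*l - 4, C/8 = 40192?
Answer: sqrt(2882514)/3 ≈ 565.93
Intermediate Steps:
C = 321536 (C = 8*40192 = 321536)
P(A, l) = -4 + A*l**2 (P(A, l) = (A*l)*l - 4 = A*l**2 - 4 = -4 + A*l**2)
I(s, N) = -13*N/3
q(U) = 52/3 - 26*U**2 (q(U) = -13*(-4 + 6*U**2)/3 = 52/3 - 26*U**2)
sqrt(C + q(D(-7))) = sqrt(321536 + (52/3 - 26*(-7)**2)) = sqrt(321536 + (52/3 - 26*49)) = sqrt(321536 + (52/3 - 1274)) = sqrt(321536 - 3770/3) = sqrt(960838/3) = sqrt(2882514)/3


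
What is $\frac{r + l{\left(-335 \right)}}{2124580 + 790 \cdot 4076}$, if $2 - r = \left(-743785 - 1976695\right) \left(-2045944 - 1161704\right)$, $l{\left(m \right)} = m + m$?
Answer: $- \frac{2181585557927}{1336155} \approx -1.6327 \cdot 10^{6}$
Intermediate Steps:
$l{\left(m \right)} = 2 m$
$r = -8726342231038$ ($r = 2 - \left(-743785 - 1976695\right) \left(-2045944 - 1161704\right) = 2 - \left(-2720480\right) \left(-3207648\right) = 2 - 8726342231040 = -8726342231038$)
$\frac{r + l{\left(-335 \right)}}{2124580 + 790 \cdot 4076} = \frac{-8726342231038 + 2 \left(-335\right)}{2124580 + 790 \cdot 4076} = \frac{-8726342231038 - 670}{2124580 + 3220040} = - \frac{8726342231708}{5344620} = \left(-8726342231708\right) \frac{1}{5344620} = - \frac{2181585557927}{1336155}$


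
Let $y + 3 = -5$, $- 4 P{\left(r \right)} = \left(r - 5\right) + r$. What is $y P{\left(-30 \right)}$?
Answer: $-130$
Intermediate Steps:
$P{\left(r \right)} = \frac{5}{4} - \frac{r}{2}$ ($P{\left(r \right)} = - \frac{\left(r - 5\right) + r}{4} = - \frac{\left(-5 + r\right) + r}{4} = - \frac{-5 + 2 r}{4} = \frac{5}{4} - \frac{r}{2}$)
$y = -8$ ($y = -3 - 5 = -8$)
$y P{\left(-30 \right)} = - 8 \left(\frac{5}{4} - -15\right) = - 8 \left(\frac{5}{4} + 15\right) = \left(-8\right) \frac{65}{4} = -130$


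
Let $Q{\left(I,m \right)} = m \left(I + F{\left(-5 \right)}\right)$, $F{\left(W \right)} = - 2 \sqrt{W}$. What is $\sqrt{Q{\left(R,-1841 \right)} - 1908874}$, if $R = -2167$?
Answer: $\sqrt{2080573 + 3682 i \sqrt{5}} \approx 1442.4 + 2.854 i$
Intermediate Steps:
$Q{\left(I,m \right)} = m \left(I - 2 i \sqrt{5}\right)$ ($Q{\left(I,m \right)} = m \left(I - 2 \sqrt{-5}\right) = m \left(I - 2 i \sqrt{5}\right)$)
$\sqrt{Q{\left(R,-1841 \right)} - 1908874} = \sqrt{- 1841 \left(-2167 - 2 i \sqrt{5}\right) - 1908874} = \sqrt{\left(3989447 + 3682 i \sqrt{5}\right) - 1908874} = \sqrt{2080573 + 3682 i \sqrt{5}}$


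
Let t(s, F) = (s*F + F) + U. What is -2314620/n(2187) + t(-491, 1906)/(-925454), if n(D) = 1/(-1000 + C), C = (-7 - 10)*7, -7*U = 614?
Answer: 8389434146009517/3239089 ≈ 2.5901e+9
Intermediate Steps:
U = -614/7 (U = -⅐*614 = -614/7 ≈ -87.714)
t(s, F) = -614/7 + F + F*s (t(s, F) = (s*F + F) - 614/7 = (F*s + F) - 614/7 = (F + F*s) - 614/7 = -614/7 + F + F*s)
C = -119 (C = -17*7 = -119)
n(D) = -1/1119 (n(D) = 1/(-1000 - 119) = 1/(-1119) = -1/1119)
-2314620/n(2187) + t(-491, 1906)/(-925454) = -2314620/(-1/1119) + (-614/7 + 1906 + 1906*(-491))/(-925454) = -2314620*(-1119) + (-614/7 + 1906 - 935846)*(-1/925454) = 2590059780 - 6538194/7*(-1/925454) = 2590059780 + 3269097/3239089 = 8389434146009517/3239089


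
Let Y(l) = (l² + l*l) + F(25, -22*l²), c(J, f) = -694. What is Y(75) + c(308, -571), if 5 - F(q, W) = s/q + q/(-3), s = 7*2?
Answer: 792658/75 ≈ 10569.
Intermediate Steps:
s = 14
F(q, W) = 5 - 14/q + q/3 (F(q, W) = 5 - (14/q + q/(-3)) = 5 - (14/q + q*(-⅓)) = 5 - (14/q - q/3) = 5 + (-14/q + q/3) = 5 - 14/q + q/3)
Y(l) = 958/75 + 2*l² (Y(l) = (l² + l*l) + (5 - 14/25 + (⅓)*25) = (l² + l²) + (5 - 14*1/25 + 25/3) = 2*l² + (5 - 14/25 + 25/3) = 2*l² + 958/75 = 958/75 + 2*l²)
Y(75) + c(308, -571) = (958/75 + 2*75²) - 694 = (958/75 + 2*5625) - 694 = (958/75 + 11250) - 694 = 844708/75 - 694 = 792658/75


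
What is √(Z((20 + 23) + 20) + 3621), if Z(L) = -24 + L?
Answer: 2*√915 ≈ 60.498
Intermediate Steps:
√(Z((20 + 23) + 20) + 3621) = √((-24 + ((20 + 23) + 20)) + 3621) = √((-24 + (43 + 20)) + 3621) = √((-24 + 63) + 3621) = √(39 + 3621) = √3660 = 2*√915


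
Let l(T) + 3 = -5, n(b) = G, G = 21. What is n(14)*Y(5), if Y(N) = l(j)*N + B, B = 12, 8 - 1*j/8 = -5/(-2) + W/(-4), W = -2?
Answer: -588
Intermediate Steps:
n(b) = 21
j = 40 (j = 64 - 8*(-5/(-2) - 2/(-4)) = 64 - 8*(-5*(-½) - 2*(-¼)) = 64 - 8*(5/2 + ½) = 64 - 8*3 = 64 - 24 = 40)
l(T) = -8 (l(T) = -3 - 5 = -8)
Y(N) = 12 - 8*N (Y(N) = -8*N + 12 = 12 - 8*N)
n(14)*Y(5) = 21*(12 - 8*5) = 21*(12 - 40) = 21*(-28) = -588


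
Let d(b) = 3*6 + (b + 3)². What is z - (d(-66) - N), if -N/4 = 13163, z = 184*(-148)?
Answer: -83871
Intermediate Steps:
z = -27232
N = -52652 (N = -4*13163 = -52652)
d(b) = 18 + (3 + b)²
z - (d(-66) - N) = -27232 - ((18 + (3 - 66)²) - 1*(-52652)) = -27232 - ((18 + (-63)²) + 52652) = -27232 - ((18 + 3969) + 52652) = -27232 - (3987 + 52652) = -27232 - 1*56639 = -27232 - 56639 = -83871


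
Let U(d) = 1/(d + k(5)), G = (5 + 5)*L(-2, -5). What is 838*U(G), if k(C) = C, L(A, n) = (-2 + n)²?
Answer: 838/495 ≈ 1.6929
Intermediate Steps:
G = 490 (G = (5 + 5)*(-2 - 5)² = 10*(-7)² = 10*49 = 490)
U(d) = 1/(5 + d) (U(d) = 1/(d + 5) = 1/(5 + d))
838*U(G) = 838/(5 + 490) = 838/495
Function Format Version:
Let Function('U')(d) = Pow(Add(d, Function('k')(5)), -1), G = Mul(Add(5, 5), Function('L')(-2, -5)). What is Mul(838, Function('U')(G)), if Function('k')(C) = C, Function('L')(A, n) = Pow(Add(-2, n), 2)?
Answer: Rational(838, 495) ≈ 1.6929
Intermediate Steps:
G = 490 (G = Mul(Add(5, 5), Pow(Add(-2, -5), 2)) = Mul(10, Pow(-7, 2)) = Mul(10, 49) = 490)
Function('U')(d) = Pow(Add(5, d), -1) (Function('U')(d) = Pow(Add(d, 5), -1) = Pow(Add(5, d), -1))
Mul(838, Function('U')(G)) = Mul(838, Pow(Add(5, 490), -1)) = Mul(838, Pow(495, -1)) = Mul(838, Rational(1, 495)) = Rational(838, 495)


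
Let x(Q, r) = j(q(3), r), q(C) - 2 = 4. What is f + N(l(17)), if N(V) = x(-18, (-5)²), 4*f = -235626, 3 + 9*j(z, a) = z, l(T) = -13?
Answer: -353437/6 ≈ -58906.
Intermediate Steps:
q(C) = 6 (q(C) = 2 + 4 = 6)
j(z, a) = -⅓ + z/9
x(Q, r) = ⅓ (x(Q, r) = -⅓ + (⅑)*6 = -⅓ + ⅔ = ⅓)
f = -117813/2 (f = (¼)*(-235626) = -117813/2 ≈ -58907.)
N(V) = ⅓
f + N(l(17)) = -117813/2 + ⅓ = -353437/6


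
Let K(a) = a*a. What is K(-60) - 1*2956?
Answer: 644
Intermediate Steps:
K(a) = a**2
K(-60) - 1*2956 = (-60)**2 - 1*2956 = 3600 - 2956 = 644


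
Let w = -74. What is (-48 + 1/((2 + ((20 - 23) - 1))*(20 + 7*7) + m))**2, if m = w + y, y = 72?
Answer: 45171841/19600 ≈ 2304.7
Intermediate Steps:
m = -2 (m = -74 + 72 = -2)
(-48 + 1/((2 + ((20 - 23) - 1))*(20 + 7*7) + m))**2 = (-48 + 1/((2 + ((20 - 23) - 1))*(20 + 7*7) - 2))**2 = (-48 + 1/((2 + (-3 - 1))*(20 + 49) - 2))**2 = (-48 + 1/((2 - 4)*69 - 2))**2 = (-48 + 1/(-2*69 - 2))**2 = (-48 + 1/(-138 - 2))**2 = (-48 + 1/(-140))**2 = (-48 - 1/140)**2 = (-6721/140)**2 = 45171841/19600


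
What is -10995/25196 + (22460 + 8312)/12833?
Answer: 634232477/323340268 ≈ 1.9615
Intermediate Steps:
-10995/25196 + (22460 + 8312)/12833 = -10995*1/25196 + 30772*(1/12833) = -10995/25196 + 30772/12833 = 634232477/323340268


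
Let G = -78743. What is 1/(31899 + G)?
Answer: -1/46844 ≈ -2.1347e-5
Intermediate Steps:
1/(31899 + G) = 1/(31899 - 78743) = 1/(-46844) = -1/46844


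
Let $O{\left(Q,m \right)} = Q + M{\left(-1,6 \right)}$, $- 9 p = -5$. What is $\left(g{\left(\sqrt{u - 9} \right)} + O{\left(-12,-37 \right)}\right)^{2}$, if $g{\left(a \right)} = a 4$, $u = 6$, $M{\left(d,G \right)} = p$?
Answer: $\frac{6721}{81} - \frac{824 i \sqrt{3}}{9} \approx 82.975 - 158.58 i$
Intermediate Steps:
$p = \frac{5}{9}$ ($p = \left(- \frac{1}{9}\right) \left(-5\right) = \frac{5}{9} \approx 0.55556$)
$M{\left(d,G \right)} = \frac{5}{9}$
$O{\left(Q,m \right)} = \frac{5}{9} + Q$ ($O{\left(Q,m \right)} = Q + \frac{5}{9} = \frac{5}{9} + Q$)
$g{\left(a \right)} = 4 a$
$\left(g{\left(\sqrt{u - 9} \right)} + O{\left(-12,-37 \right)}\right)^{2} = \left(4 \sqrt{6 - 9} + \left(\frac{5}{9} - 12\right)\right)^{2} = \left(4 \sqrt{-3} - \frac{103}{9}\right)^{2} = \left(4 i \sqrt{3} - \frac{103}{9}\right)^{2} = \left(- \frac{103}{9} + 4 i \sqrt{3}\right)^{2}$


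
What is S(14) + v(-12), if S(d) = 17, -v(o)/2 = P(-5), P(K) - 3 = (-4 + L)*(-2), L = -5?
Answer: -25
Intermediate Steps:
P(K) = 21 (P(K) = 3 + (-4 - 5)*(-2) = 3 - 9*(-2) = 3 + 18 = 21)
v(o) = -42 (v(o) = -2*21 = -42)
S(14) + v(-12) = 17 - 42 = -25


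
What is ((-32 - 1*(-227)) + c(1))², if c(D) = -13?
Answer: 33124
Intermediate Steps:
((-32 - 1*(-227)) + c(1))² = ((-32 - 1*(-227)) - 13)² = ((-32 + 227) - 13)² = (195 - 13)² = 182² = 33124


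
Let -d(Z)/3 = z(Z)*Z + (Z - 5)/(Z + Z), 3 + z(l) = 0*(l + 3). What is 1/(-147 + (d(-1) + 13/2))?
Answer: -2/317 ≈ -0.0063092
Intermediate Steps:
z(l) = -3 (z(l) = -3 + 0*(l + 3) = -3 + 0*(3 + l) = -3 + 0 = -3)
d(Z) = 9*Z - 3*(-5 + Z)/(2*Z) (d(Z) = -3*(-3*Z + (Z - 5)/(Z + Z)) = -3*(-3*Z + (-5 + Z)/((2*Z))) = -3*(-3*Z + (-5 + Z)*(1/(2*Z))) = -3*(-3*Z + (-5 + Z)/(2*Z)) = 9*Z - 3*(-5 + Z)/(2*Z))
1/(-147 + (d(-1) + 13/2)) = 1/(-147 + ((-3/2 + 9*(-1) + (15/2)/(-1)) + 13/2)) = 1/(-147 + ((-3/2 - 9 + (15/2)*(-1)) + (½)*13)) = 1/(-147 + ((-3/2 - 9 - 15/2) + 13/2)) = 1/(-147 + (-18 + 13/2)) = 1/(-147 - 23/2) = 1/(-317/2) = -2/317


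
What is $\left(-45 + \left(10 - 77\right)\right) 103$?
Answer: $-11536$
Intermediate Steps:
$\left(-45 + \left(10 - 77\right)\right) 103 = \left(-45 - 67\right) 103 = \left(-112\right) 103 = -11536$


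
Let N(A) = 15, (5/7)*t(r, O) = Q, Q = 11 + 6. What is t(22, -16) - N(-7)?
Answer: 44/5 ≈ 8.8000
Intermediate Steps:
Q = 17
t(r, O) = 119/5 (t(r, O) = (7/5)*17 = 119/5)
t(22, -16) - N(-7) = 119/5 - 1*15 = 119/5 - 15 = 44/5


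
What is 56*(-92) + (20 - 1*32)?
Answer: -5164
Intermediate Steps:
56*(-92) + (20 - 1*32) = -5152 + (20 - 32) = -5152 - 12 = -5164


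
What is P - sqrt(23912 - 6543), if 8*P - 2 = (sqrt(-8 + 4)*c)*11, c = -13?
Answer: 1/4 - sqrt(17369) - 143*I/4 ≈ -131.54 - 35.75*I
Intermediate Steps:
P = 1/4 - 143*I/4 (P = 1/4 + ((sqrt(-8 + 4)*(-13))*11)/8 = 1/4 + ((sqrt(-4)*(-13))*11)/8 = 1/4 + (((2*I)*(-13))*11)/8 = 1/4 + (-26*I*11)/8 = 1/4 + (-286*I)/8 = 1/4 - 143*I/4 ≈ 0.25 - 35.75*I)
P - sqrt(23912 - 6543) = (1/4 - 143*I/4) - sqrt(23912 - 6543) = (1/4 - 143*I/4) - sqrt(17369) = 1/4 - sqrt(17369) - 143*I/4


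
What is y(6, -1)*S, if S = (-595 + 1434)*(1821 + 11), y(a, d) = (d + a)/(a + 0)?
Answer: 3842620/3 ≈ 1.2809e+6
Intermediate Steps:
y(a, d) = (a + d)/a
S = 1537048 (S = 839*1832 = 1537048)
y(6, -1)*S = ((6 - 1)/6)*1537048 = ((1/6)*5)*1537048 = (5/6)*1537048 = 3842620/3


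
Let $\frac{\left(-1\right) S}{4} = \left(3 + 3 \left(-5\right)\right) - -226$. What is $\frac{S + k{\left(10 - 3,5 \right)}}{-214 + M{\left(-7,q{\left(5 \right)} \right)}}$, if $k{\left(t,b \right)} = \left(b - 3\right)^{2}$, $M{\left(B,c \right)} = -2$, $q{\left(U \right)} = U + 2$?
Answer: $\frac{71}{18} \approx 3.9444$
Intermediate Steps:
$q{\left(U \right)} = 2 + U$
$k{\left(t,b \right)} = \left(-3 + b\right)^{2}$
$S = -856$ ($S = - 4 \left(\left(3 + 3 \left(-5\right)\right) - -226\right) = - 4 \left(\left(3 - 15\right) + 226\right) = - 4 \left(-12 + 226\right) = \left(-4\right) 214 = -856$)
$\frac{S + k{\left(10 - 3,5 \right)}}{-214 + M{\left(-7,q{\left(5 \right)} \right)}} = \frac{-856 + \left(-3 + 5\right)^{2}}{-214 - 2} = \frac{-856 + 2^{2}}{-216} = \left(-856 + 4\right) \left(- \frac{1}{216}\right) = \left(-852\right) \left(- \frac{1}{216}\right) = \frac{71}{18}$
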